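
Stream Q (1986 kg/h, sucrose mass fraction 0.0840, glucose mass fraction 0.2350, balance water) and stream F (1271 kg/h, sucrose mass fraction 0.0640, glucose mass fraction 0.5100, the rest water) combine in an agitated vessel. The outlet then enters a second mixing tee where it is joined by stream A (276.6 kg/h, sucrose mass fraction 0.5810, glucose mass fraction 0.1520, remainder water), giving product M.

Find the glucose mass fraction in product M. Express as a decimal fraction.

Overall, product flow = 3533.6 kg/h.
glucose in = 1986×0.235 + 1271×0.510 + 276.6×0.152 = 1157 kg/h.
glucose fraction in M = 0.3274.

0.3274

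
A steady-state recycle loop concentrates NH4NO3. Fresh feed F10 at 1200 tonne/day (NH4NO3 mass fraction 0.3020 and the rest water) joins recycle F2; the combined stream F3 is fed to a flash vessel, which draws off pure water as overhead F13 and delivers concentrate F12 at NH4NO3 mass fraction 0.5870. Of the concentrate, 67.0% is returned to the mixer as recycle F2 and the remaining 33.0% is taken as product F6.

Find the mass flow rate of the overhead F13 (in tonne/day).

582.6 tonne/day

Overall NH4NO3 balance (none leaves overhead): NH4NO3 in fresh feed = NH4NO3 in product, i.e. 1200×0.302 = (1−0.670)·F12·0.587.
F12 = 362.4/(0.587×0.330) = 1870.8 tonne/day.
Recycle F2 = 0.670×1870.8 = 1253.5 tonne/day.
Combined feed F3 = 1200 + 1253.5 = 2453.5 tonne/day.
Overhead F13 = F3 − F12 = 2453.5 − 1870.8 = 582.62 tonne/day.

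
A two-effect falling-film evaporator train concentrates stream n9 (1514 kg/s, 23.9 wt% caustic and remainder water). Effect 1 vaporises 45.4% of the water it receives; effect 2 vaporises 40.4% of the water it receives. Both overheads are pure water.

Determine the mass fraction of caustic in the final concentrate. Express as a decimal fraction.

water in feed = 1514×0.761 = 1152.2 kg/s.
After stage 1: water left = (1−0.454)×1152.2 = 629.08; stream total = 990.92 kg/s.
After stage 2: water left = (1−0.404)×629.08 = 374.93; final concentrate = 736.78 kg/s.
caustic fraction = 361.85/736.78 = 0.4911.

0.4911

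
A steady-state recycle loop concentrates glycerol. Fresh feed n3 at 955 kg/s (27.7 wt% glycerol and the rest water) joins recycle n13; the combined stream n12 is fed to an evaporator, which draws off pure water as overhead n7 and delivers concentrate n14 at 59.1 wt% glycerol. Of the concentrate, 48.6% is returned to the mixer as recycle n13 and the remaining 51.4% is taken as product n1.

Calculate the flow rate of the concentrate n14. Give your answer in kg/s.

Overall glycerol balance (none leaves overhead): glycerol in fresh feed = glycerol in product, i.e. 955×0.277 = (1−0.486)·n14·0.591.
n14 = 264.54/(0.591×0.514) = 870.83 kg/s.

870.8 kg/s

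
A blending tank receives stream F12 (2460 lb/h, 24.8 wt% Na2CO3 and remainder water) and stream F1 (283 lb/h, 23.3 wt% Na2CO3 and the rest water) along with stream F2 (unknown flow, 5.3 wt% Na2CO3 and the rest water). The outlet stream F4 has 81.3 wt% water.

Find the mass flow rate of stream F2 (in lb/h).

1217 lb/h

Let F2 be the unknown flow. Total out = 2743 + F2.
water balance: 2067 + 0.947·F2 = 0.813·(2743 + F2)
(0.947 − 0.813)·F2 = 0.813×2743 − 2067 = 163.08
F2 = 163.08 / 0.134 = 1217 lb/h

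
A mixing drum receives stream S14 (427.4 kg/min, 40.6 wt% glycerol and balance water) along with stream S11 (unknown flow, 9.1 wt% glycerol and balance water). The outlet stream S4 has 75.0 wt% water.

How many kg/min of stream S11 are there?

419.3 kg/min

Let S11 be the unknown flow. Total out = 427.4 + S11.
water balance: 253.88 + 0.909·S11 = 0.750·(427.4 + S11)
(0.909 − 0.750)·S11 = 0.750×427.4 − 253.88 = 66.674
S11 = 66.674 / 0.159 = 419.34 kg/min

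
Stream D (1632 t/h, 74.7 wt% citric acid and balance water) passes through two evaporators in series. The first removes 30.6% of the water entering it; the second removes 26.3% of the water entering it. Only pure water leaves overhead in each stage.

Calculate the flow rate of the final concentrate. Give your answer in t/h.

1430 t/h

water in feed = 1632×0.253 = 412.9 t/h.
After stage 1: water left = (1−0.306)×412.9 = 286.55; stream total = 1505.7 t/h.
After stage 2: water left = (1−0.263)×286.55 = 211.19; final concentrate = 1430.3 t/h.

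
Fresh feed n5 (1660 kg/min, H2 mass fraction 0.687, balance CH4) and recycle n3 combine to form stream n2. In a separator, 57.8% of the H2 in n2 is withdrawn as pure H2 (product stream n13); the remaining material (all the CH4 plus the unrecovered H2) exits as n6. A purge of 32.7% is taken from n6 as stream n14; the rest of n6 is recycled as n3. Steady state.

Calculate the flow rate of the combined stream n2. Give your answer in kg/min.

CH4 enters only via n5 and leaves only via the purge: 1660×0.313 = 0.327×(CH4 in n6), and the separator passes all CH4, so CH4 in n2 = CH4 in n6 = 1588.9 kg/min.
H2 in n2: m_A = 1660×0.687 + (1−0.327)·(1−0.578)·m_A, so m_A = 1140.4/0.7160 = 1592.8 kg/min.
n2 = 1592.8 + 1588.9 = 3181.7 kg/min.

3182 kg/min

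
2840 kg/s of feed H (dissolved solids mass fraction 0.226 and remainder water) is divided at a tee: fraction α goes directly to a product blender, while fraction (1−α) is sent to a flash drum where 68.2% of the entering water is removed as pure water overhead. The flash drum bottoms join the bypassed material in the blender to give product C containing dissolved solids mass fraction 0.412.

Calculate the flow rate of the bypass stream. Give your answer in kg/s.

All 2840×0.226 = 641.84 kg/s of dissolved solids reaches C, so C = 641.84/0.412 = 1557.9 kg/s and vapour = 1282.1 kg/s.
The evaporator receives (1−α)·2840 of feed at 0.774 water and removes 0.682 of that water:
0.682×0.774×(1−α)×2840 = 1282.1
(1−α) = 1282.1/1499.1 = 0.8552;  α = 0.1448.
Bypass flow = 0.1448×2840 = 411.11 kg/s.

411.1 kg/s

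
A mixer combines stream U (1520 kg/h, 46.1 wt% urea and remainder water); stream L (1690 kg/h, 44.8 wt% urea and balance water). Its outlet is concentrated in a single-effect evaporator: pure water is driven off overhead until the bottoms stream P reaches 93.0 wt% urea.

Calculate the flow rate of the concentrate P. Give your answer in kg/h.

1568 kg/h

urea entering = 1520×0.461 + 1690×0.448 = 1457.8 kg/h.
All urea reports to P, so P = 1457.8/0.930 = 1567.6 kg/h.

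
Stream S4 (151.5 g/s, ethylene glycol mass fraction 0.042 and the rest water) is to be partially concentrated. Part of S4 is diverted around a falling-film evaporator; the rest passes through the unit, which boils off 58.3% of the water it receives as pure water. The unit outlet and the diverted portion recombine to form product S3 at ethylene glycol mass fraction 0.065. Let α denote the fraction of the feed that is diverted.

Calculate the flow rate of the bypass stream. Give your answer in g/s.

55.52 g/s

All 151.5×0.042 = 6.363 g/s of ethylene glycol reaches S3, so S3 = 6.363/0.065 = 97.892 g/s and vapour = 53.608 g/s.
The evaporator receives (1−α)·151.5 of feed at 0.958 water and removes 0.583 of that water:
0.583×0.958×(1−α)×151.5 = 53.608
(1−α) = 53.608/84.615 = 0.6335;  α = 0.3665.
Bypass flow = 0.3665×151.5 = 55.517 g/s.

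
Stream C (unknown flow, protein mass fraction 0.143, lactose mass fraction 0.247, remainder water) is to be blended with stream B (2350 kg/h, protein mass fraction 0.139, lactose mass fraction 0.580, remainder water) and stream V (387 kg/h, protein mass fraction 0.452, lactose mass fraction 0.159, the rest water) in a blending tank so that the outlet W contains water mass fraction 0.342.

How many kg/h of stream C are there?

Let C be the unknown flow. Total out = 2737 + C.
water balance: 810.89 + 0.610·C = 0.342·(2737 + C)
(0.610 − 0.342)·C = 0.342×2737 − 810.89 = 125.16
C = 125.16 / 0.268 = 467.02 kg/h

467 kg/h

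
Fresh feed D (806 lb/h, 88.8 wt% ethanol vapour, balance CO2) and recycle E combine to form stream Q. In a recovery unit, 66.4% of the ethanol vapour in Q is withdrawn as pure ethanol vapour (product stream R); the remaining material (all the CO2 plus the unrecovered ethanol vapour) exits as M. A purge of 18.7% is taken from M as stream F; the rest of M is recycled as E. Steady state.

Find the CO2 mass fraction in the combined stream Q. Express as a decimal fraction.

CO2 enters only via D and leaves only via the purge: 806×0.112 = 0.187×(CO2 in M), and the recovery unit passes all CO2, so CO2 in Q = CO2 in M = 482.74 lb/h.
ethanol vapour in Q: m_A = 806×0.888 + (1−0.187)·(1−0.664)·m_A, so m_A = 715.73/0.7268 = 984.72 lb/h.
Q = 984.72 + 482.74 = 1467.5 lb/h.
CO2 fraction in Q = 482.74/1467.5 = 0.329.

0.329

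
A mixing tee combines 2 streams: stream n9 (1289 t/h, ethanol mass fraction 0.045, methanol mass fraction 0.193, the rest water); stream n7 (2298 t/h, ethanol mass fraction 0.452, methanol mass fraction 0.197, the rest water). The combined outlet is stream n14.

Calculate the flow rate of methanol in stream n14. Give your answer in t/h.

701.5 t/h

methanol out = methanol in = 1289×0.193 + 2298×0.197 = 701.48 t/h.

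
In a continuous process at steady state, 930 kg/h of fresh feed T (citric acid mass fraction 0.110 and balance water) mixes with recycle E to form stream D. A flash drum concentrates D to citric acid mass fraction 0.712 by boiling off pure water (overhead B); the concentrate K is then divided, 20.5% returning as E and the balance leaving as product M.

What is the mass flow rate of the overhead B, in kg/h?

Overall citric acid balance (none leaves overhead): citric acid in fresh feed = citric acid in product, i.e. 930×0.110 = (1−0.205)·K·0.712.
K = 102.3/(0.712×0.795) = 180.73 kg/h.
Recycle E = 0.205×180.73 = 37.05 kg/h.
Combined feed D = 930 + 37.05 = 967.05 kg/h.
Overhead B = D − K = 967.05 − 180.73 = 786.32 kg/h.

786.3 kg/h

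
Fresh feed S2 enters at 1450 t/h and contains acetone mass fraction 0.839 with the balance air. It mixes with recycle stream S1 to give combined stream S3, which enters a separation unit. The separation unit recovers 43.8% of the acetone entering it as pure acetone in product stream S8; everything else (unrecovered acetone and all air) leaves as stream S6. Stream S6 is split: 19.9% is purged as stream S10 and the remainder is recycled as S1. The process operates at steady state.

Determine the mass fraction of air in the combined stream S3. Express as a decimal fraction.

air enters only via S2 and leaves only via the purge: 1450×0.161 = 0.199×(air in S6), and the separation unit passes all air, so air in S3 = air in S6 = 1173.1 t/h.
acetone in S3: m_A = 1450×0.839 + (1−0.199)·(1−0.438)·m_A, so m_A = 1216.5/0.5498 = 2212.6 t/h.
S3 = 2212.6 + 1173.1 = 3385.7 t/h.
air fraction in S3 = 1173.1/3385.7 = 0.346.

0.346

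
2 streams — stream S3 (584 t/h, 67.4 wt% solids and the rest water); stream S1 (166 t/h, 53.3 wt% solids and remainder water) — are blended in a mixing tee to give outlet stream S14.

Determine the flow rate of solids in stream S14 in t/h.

solids out = solids in = 584×0.674 + 166×0.533 = 482.09 t/h.

482.1 t/h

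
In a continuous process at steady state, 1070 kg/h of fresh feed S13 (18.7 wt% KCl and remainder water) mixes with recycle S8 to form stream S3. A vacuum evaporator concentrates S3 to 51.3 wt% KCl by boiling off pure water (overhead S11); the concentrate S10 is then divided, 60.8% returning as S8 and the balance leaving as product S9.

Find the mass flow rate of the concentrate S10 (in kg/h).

Overall KCl balance (none leaves overhead): KCl in fresh feed = KCl in product, i.e. 1070×0.187 = (1−0.608)·S10·0.513.
S10 = 200.09/(0.513×0.392) = 995 kg/h.

995 kg/h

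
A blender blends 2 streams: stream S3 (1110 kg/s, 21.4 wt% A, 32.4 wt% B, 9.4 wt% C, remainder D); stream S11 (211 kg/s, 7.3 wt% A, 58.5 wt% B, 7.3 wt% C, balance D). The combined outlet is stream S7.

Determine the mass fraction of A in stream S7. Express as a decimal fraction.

0.191

Total flow out = 1110 + 211 = 1321 kg/s.
A in = 1110×0.214 + 211×0.073 = 252.94 kg/s.
A mass fraction in S7 = 252.94/1321 = 0.191.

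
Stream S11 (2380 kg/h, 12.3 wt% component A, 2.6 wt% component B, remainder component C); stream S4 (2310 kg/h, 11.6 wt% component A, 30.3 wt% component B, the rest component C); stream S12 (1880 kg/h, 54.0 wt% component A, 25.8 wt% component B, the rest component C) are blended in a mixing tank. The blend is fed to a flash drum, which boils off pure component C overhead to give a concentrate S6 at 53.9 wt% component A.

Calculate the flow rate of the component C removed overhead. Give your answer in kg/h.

3646 kg/h

component A entering = 2380×0.123 + 2310×0.116 + 1880×0.540 = 1575.9 kg/h.
All component A reports to S6, so S6 = 1575.9/0.539 = 2923.7 kg/h.
Total feed = 6570 kg/h; overhead = 6570 − 2923.7 = 3646.3 kg/h.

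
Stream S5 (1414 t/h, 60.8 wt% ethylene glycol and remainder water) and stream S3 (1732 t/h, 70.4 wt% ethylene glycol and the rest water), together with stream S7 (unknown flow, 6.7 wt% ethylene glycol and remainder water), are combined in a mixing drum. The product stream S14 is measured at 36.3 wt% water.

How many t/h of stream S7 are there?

Let S7 be the unknown flow. Total out = 3146 + S7.
water balance: 1067 + 0.933·S7 = 0.363·(3146 + S7)
(0.933 − 0.363)·S7 = 0.363×3146 − 1067 = 75.038
S7 = 75.038 / 0.570 = 131.65 t/h

131.6 t/h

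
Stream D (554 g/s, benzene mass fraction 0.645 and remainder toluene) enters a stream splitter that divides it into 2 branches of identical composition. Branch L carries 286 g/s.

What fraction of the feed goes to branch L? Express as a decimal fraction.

0.516

Fraction to L = 286/554 = 0.5162.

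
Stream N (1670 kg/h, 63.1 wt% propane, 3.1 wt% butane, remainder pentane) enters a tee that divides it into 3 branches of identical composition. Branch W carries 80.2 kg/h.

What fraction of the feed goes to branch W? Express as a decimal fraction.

0.048

Fraction to W = 80.2/1670 = 0.0480.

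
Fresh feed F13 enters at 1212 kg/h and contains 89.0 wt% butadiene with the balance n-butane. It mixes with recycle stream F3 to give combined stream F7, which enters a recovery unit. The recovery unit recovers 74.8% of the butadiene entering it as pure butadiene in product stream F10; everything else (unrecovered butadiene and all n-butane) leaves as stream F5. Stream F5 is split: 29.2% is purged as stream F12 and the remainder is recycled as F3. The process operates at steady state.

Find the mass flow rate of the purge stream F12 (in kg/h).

n-butane enters only via F13 and leaves only via the purge: 1212×0.110 = 0.292×(n-butane in F5), and the recovery unit passes all n-butane, so n-butane in F7 = n-butane in F5 = 456.58 kg/h.
butadiene in F7: m_A = 1212×0.890 + (1−0.292)·(1−0.748)·m_A, so m_A = 1078.7/0.8216 = 1312.9 kg/h.
F5 = (1−0.748)×1312.9 + 456.58 = 787.43 kg/h.
Purge F12 = 0.292×787.43 = 229.93 kg/h.

229.9 kg/h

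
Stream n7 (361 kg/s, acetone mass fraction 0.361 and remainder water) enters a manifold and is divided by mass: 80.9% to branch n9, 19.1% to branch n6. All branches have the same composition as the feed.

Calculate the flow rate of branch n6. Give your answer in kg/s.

Branch n6 flow = 0.191×361 = 68.951 kg/s.

68.95 kg/s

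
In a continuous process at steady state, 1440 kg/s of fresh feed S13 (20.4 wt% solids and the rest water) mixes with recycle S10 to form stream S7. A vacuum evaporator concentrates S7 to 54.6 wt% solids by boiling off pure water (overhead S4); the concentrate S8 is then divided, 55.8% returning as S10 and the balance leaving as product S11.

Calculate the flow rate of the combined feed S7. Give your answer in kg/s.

Overall solids balance (none leaves overhead): solids in fresh feed = solids in product, i.e. 1440×0.204 = (1−0.558)·S8·0.546.
S8 = 293.76/(0.546×0.442) = 1217.2 kg/s.
Recycle S10 = 0.558×1217.2 = 679.22 kg/s.
Combined feed S7 = 1440 + 679.22 = 2119.2 kg/s.

2119 kg/s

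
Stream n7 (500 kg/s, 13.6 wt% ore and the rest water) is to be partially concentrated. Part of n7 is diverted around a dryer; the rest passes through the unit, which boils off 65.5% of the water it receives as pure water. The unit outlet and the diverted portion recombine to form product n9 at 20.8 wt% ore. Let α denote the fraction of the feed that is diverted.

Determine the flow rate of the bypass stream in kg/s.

194.2 kg/s

All 500×0.136 = 68 kg/s of ore reaches n9, so n9 = 68/0.208 = 326.92 kg/s and vapour = 173.08 kg/s.
The evaporator receives (1−α)·500 of feed at 0.864 water and removes 0.655 of that water:
0.655×0.864×(1−α)×500 = 173.08
(1−α) = 173.08/282.96 = 0.6117;  α = 0.3883.
Bypass flow = 0.3883×500 = 194.17 kg/s.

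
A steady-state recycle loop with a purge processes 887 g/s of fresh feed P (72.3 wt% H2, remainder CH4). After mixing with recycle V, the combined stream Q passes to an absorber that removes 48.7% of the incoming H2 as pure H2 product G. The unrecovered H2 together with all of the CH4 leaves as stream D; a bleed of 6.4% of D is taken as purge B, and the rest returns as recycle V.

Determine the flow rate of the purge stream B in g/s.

286.2 g/s

CH4 enters only via P and leaves only via the purge: 887×0.277 = 0.064×(CH4 in D), and the absorber passes all CH4, so CH4 in Q = CH4 in D = 3839 g/s.
H2 in Q: m_A = 887×0.723 + (1−0.064)·(1−0.487)·m_A, so m_A = 641.3/0.5198 = 1233.7 g/s.
D = (1−0.487)×1233.7 + 3839 = 4471.9 g/s.
Purge B = 0.064×4471.9 = 286.2 g/s.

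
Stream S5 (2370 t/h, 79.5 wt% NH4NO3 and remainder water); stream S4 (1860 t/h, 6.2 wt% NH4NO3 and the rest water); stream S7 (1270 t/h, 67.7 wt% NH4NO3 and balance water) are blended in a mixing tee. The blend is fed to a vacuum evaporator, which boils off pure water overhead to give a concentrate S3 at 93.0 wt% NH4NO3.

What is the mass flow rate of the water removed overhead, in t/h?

NH4NO3 entering = 2370×0.795 + 1860×0.062 + 1270×0.677 = 2859.3 t/h.
All NH4NO3 reports to S3, so S3 = 2859.3/0.930 = 3074.5 t/h.
Total feed = 5500 t/h; overhead = 5500 − 3074.5 = 2425.5 t/h.

2426 t/h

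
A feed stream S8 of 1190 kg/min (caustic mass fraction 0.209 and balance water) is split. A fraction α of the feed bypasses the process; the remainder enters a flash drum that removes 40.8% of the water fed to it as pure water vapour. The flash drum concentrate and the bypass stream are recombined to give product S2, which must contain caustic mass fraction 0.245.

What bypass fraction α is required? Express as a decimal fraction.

All 1190×0.209 = 248.71 kg/min of caustic reaches S2, so S2 = 248.71/0.245 = 1015.1 kg/min and vapour = 174.86 kg/min.
The evaporator receives (1−α)·1190 of feed at 0.791 water and removes 0.408 of that water:
0.408×0.791×(1−α)×1190 = 174.86
(1−α) = 174.86/384.05 = 0.4553;  α = 0.5447.

0.545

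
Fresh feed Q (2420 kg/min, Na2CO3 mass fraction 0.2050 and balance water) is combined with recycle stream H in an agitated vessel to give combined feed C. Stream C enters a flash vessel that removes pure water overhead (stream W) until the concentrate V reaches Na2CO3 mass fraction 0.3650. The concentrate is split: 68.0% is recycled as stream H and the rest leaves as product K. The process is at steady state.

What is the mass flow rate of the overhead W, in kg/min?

1061 kg/min

Overall Na2CO3 balance (none leaves overhead): Na2CO3 in fresh feed = Na2CO3 in product, i.e. 2420×0.205 = (1−0.680)·V·0.365.
V = 496.1/(0.365×0.320) = 4247.4 kg/min.
Recycle H = 0.680×4247.4 = 2888.3 kg/min.
Combined feed C = 2420 + 2888.3 = 5308.3 kg/min.
Overhead W = C − V = 5308.3 − 4247.4 = 1060.8 kg/min.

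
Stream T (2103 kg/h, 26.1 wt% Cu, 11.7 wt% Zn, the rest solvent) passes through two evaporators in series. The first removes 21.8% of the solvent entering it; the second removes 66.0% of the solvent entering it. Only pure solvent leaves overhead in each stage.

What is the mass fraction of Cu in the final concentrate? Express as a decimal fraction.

solvent in feed = 2103×0.622 = 1308.1 kg/h.
After stage 1: solvent left = (1−0.218)×1308.1 = 1022.9; stream total = 1817.8 kg/h.
After stage 2: solvent left = (1−0.660)×1022.9 = 347.79; final concentrate = 1142.7 kg/h.
Cu fraction = 548.88/1142.7 = 0.4803.

0.4803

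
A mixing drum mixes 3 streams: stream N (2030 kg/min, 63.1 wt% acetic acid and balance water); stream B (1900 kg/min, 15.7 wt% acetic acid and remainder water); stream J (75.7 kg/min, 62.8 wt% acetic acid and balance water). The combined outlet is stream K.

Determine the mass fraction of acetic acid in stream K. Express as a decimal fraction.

Total flow out = 2030 + 1900 + 75.7 = 4005.7 kg/min.
acetic acid in = 2030×0.631 + 1900×0.157 + 75.7×0.628 = 1626.8 kg/min.
acetic acid mass fraction in K = 1626.8/4005.7 = 0.406.

0.406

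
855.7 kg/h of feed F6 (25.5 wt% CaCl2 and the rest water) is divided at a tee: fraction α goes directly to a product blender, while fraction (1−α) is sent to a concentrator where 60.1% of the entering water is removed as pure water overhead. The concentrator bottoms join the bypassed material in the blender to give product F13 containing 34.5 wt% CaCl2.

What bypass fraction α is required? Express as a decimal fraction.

0.417

All 855.7×0.255 = 218.2 kg/h of CaCl2 reaches F13, so F13 = 218.2/0.345 = 632.47 kg/h and vapour = 223.23 kg/h.
The evaporator receives (1−α)·855.7 of feed at 0.745 water and removes 0.601 of that water:
0.601×0.745×(1−α)×855.7 = 223.23
(1−α) = 223.23/383.14 = 0.5826;  α = 0.4174.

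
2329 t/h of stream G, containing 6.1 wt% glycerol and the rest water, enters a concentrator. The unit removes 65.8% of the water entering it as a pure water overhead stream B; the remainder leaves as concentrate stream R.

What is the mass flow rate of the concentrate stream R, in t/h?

water entering = 2329×0.939 = 2186.9 t/h; overhead removed = 0.658×2186.9 = 1439 t/h.
Concentrate = 2329 − 1439 = 890 t/h.

890 t/h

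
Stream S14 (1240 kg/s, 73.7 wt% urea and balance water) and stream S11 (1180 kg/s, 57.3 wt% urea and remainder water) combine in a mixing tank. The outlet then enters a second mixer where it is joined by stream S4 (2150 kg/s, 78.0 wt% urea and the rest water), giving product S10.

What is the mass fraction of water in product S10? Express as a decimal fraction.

Overall, product flow = 4570 kg/s.
water in = 1240×0.263 + 1180×0.427 + 2150×0.220 = 1303 kg/s.
water fraction in S10 = 0.2851.

0.2851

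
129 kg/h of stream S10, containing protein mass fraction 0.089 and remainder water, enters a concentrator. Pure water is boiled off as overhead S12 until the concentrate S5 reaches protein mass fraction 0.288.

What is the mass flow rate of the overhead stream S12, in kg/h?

protein is conserved: 129×0.089 = 11.481 kg/h all reports to the concentrate.
Concentrate = 11.481/(target fraction) = 39.865 kg/h.
Overhead = 129 − 39.865 = 89.135 kg/h.

89.14 kg/h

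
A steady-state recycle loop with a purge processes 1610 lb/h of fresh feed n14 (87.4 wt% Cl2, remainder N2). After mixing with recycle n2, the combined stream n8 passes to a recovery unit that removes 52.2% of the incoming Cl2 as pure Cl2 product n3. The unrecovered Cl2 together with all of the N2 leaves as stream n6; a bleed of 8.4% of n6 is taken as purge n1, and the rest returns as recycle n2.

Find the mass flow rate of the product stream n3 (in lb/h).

1307 lb/h

Cl2 in n8: m_A = 1610×0.874 + (1−0.084)·(1−0.522)·m_A, so m_A = 1407.1/0.5622 = 2503.1 lb/h.
Product n3 = 0.522×2503.1 = 1306.6 lb/h.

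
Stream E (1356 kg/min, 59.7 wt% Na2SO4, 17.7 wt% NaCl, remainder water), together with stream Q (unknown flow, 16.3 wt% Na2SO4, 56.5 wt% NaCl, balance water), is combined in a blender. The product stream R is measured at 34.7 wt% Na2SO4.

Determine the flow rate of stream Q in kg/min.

Let Q be the unknown flow. Total out = 1356 + Q.
Na2SO4 balance: 809.53 + 0.163·Q = 0.347·(1356 + Q)
(0.163 − 0.347)·Q = 0.347×1356 − 809.53 = -339
Q = -339 / -0.184 = 1842.4 kg/min

1842 kg/min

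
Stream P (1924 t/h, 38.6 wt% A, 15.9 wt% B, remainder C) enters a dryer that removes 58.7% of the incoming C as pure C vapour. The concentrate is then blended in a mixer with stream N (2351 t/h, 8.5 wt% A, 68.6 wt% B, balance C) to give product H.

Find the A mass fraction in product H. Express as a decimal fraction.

Vapour removed = 0.587×0.455×1924 = 513.87 t/h; concentrate = 1410.1 t/h.
A reaching the mixer = 742.66 (from concentrate) + 2351×0.085 = 942.5 t/h.
Product flow = 1410.1 + 2351 = 3761.1 t/h; A fraction = 0.251.

0.251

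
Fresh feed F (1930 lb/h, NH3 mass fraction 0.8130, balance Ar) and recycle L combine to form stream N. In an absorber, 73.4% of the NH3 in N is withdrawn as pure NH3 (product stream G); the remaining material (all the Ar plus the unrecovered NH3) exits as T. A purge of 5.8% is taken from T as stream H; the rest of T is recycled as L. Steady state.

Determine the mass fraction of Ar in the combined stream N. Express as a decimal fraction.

Ar enters only via F and leaves only via the purge: 1930×0.187 = 0.058×(Ar in T), and the absorber passes all Ar, so Ar in N = Ar in T = 6222.6 lb/h.
NH3 in N: m_A = 1930×0.813 + (1−0.058)·(1−0.734)·m_A, so m_A = 1569.1/0.7494 = 2093.7 lb/h.
N = 2093.7 + 6222.6 = 8316.3 lb/h.
Ar fraction in N = 6222.6/8316.3 = 0.7482.

0.7482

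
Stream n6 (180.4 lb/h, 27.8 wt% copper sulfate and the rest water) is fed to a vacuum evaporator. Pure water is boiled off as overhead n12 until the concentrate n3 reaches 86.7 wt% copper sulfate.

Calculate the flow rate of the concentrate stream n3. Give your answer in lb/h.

copper sulfate is conserved: 180.4×0.278 = 50.151 lb/h all reports to the concentrate.
Concentrate = 50.151/(target fraction) = 57.845 lb/h.

57.84 lb/h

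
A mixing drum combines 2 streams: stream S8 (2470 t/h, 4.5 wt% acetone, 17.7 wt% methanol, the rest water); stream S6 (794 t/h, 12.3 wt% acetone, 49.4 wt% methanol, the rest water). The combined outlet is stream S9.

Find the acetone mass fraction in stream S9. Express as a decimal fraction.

0.064

Total flow out = 2470 + 794 = 3264 t/h.
acetone in = 2470×0.045 + 794×0.123 = 208.81 t/h.
acetone mass fraction in S9 = 208.81/3264 = 0.064.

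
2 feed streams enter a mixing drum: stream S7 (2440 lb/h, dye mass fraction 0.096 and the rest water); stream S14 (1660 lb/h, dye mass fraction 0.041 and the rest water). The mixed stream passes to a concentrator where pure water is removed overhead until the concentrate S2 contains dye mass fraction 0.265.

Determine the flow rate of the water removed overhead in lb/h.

dye entering = 2440×0.096 + 1660×0.041 = 302.3 lb/h.
All dye reports to S2, so S2 = 302.3/0.265 = 1140.8 lb/h.
Total feed = 4100 lb/h; overhead = 4100 − 1140.8 = 2959.2 lb/h.

2959 lb/h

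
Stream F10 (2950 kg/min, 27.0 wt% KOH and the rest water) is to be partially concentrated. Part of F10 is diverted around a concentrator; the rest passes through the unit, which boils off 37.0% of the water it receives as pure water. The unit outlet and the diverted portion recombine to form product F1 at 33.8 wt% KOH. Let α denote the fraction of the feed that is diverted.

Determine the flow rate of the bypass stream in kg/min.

All 2950×0.270 = 796.5 kg/min of KOH reaches F1, so F1 = 796.5/0.338 = 2356.5 kg/min and vapour = 593.49 kg/min.
The evaporator receives (1−α)·2950 of feed at 0.730 water and removes 0.370 of that water:
0.370×0.730×(1−α)×2950 = 593.49
(1−α) = 593.49/796.79 = 0.7448;  α = 0.2552.
Bypass flow = 0.2552×2950 = 752.7 kg/min.

752.7 kg/min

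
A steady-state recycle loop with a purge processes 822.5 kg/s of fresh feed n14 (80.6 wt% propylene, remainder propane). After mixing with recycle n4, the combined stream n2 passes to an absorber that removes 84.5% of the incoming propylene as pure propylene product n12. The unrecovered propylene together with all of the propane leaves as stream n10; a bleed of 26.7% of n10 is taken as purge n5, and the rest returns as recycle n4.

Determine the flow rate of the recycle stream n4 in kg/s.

propane enters only via n14 and leaves only via the purge: 822.5×0.194 = 0.267×(propane in n10), and the absorber passes all propane, so propane in n2 = propane in n10 = 597.62 kg/s.
propylene in n2: m_A = 822.5×0.806 + (1−0.267)·(1−0.845)·m_A, so m_A = 662.94/0.8864 = 747.91 kg/s.
n10 = (1−0.845)×747.91 + 597.62 = 713.55 kg/s.
Recycle n4 = (1−0.267)×713.55 = 523.03 kg/s.

523 kg/s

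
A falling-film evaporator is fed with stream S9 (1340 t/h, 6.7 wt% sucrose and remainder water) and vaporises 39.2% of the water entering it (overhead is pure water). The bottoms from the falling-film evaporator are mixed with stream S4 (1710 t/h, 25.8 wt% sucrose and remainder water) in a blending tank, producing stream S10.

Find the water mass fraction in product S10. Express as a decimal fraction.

0.7926

Vapour removed = 0.392×0.933×1340 = 490.09 t/h; concentrate = 849.91 t/h.
water reaching the mixer = 760.13 (from concentrate) + 1710×0.742 = 2029 t/h.
Product flow = 849.91 + 1710 = 2559.9 t/h; water fraction = 0.7926.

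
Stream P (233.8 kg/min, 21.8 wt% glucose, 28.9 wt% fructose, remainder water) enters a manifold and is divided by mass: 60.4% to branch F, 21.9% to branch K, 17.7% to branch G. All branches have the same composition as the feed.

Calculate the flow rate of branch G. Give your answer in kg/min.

Branch G flow = 0.177×233.8 = 41.383 kg/min.

41.38 kg/min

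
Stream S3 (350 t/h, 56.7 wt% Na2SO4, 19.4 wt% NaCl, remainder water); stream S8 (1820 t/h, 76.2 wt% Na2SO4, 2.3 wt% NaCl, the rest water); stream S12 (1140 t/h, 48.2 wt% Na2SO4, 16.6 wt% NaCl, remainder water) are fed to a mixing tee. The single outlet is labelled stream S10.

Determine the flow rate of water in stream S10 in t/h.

876.2 t/h

water out = water in = 350×0.239 + 1820×0.215 + 1140×0.352 = 876.23 t/h.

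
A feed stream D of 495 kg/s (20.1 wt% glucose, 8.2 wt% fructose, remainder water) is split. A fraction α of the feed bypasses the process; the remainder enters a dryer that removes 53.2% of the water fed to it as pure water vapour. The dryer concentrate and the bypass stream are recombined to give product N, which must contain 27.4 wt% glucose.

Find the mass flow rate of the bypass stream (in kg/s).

All 495×0.201 = 99.495 kg/s of glucose reaches N, so N = 99.495/0.274 = 363.12 kg/s and vapour = 131.88 kg/s.
The evaporator receives (1−α)·495 of feed at 0.717 water and removes 0.532 of that water:
0.532×0.717×(1−α)×495 = 131.88
(1−α) = 131.88/188.81 = 0.6985;  α = 0.3015.
Bypass flow = 0.3015×495 = 149.26 kg/s.

149.3 kg/s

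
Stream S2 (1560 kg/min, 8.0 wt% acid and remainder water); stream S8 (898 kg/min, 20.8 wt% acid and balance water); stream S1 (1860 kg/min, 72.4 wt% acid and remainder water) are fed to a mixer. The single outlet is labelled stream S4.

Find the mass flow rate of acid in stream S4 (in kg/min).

acid out = acid in = 1560×0.080 + 898×0.208 + 1860×0.724 = 1658.2 kg/min.

1658 kg/min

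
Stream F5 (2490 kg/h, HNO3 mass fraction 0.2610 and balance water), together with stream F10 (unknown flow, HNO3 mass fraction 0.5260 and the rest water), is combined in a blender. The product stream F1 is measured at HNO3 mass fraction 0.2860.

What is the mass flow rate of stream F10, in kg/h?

259.4 kg/h

Let F10 be the unknown flow. Total out = 2490 + F10.
HNO3 balance: 649.89 + 0.526·F10 = 0.286·(2490 + F10)
(0.526 − 0.286)·F10 = 0.286×2490 − 649.89 = 62.25
F10 = 62.25 / 0.240 = 259.37 kg/h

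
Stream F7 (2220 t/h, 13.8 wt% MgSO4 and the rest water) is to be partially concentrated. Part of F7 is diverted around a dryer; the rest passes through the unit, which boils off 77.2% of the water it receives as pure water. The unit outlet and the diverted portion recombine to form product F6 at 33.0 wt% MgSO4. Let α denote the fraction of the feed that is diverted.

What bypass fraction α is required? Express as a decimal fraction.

All 2220×0.138 = 306.36 t/h of MgSO4 reaches F6, so F6 = 306.36/0.330 = 928.36 t/h and vapour = 1291.6 t/h.
The evaporator receives (1−α)·2220 of feed at 0.862 water and removes 0.772 of that water:
0.772×0.862×(1−α)×2220 = 1291.6
(1−α) = 1291.6/1477.3 = 0.8743;  α = 0.1257.

0.126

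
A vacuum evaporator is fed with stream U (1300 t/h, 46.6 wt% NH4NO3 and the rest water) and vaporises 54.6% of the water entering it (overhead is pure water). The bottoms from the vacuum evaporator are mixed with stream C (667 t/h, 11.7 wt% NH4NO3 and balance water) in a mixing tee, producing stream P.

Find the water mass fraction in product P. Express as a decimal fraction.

Vapour removed = 0.546×0.534×1300 = 379.03 t/h; concentrate = 920.97 t/h.
water reaching the mixer = 315.17 (from concentrate) + 667×0.883 = 904.13 t/h.
Product flow = 920.97 + 667 = 1588 t/h; water fraction = 0.5694.

0.5694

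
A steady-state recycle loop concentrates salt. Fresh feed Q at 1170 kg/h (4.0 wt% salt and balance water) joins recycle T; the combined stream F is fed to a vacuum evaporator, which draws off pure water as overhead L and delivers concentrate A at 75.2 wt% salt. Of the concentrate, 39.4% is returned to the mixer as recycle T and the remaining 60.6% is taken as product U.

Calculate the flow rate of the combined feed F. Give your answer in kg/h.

1210 kg/h

Overall salt balance (none leaves overhead): salt in fresh feed = salt in product, i.e. 1170×0.040 = (1−0.394)·A·0.752.
A = 46.8/(0.752×0.606) = 102.7 kg/h.
Recycle T = 0.394×102.7 = 40.462 kg/h.
Combined feed F = 1170 + 40.462 = 1210.5 kg/h.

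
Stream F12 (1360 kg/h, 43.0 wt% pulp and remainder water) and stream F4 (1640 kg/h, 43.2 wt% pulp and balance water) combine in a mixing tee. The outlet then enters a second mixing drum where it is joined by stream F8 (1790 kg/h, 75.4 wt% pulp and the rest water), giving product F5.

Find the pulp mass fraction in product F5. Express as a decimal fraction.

0.5518

Overall, product flow = 4790 kg/h.
pulp in = 1360×0.430 + 1640×0.432 + 1790×0.754 = 2642.9 kg/h.
pulp fraction in F5 = 0.5518.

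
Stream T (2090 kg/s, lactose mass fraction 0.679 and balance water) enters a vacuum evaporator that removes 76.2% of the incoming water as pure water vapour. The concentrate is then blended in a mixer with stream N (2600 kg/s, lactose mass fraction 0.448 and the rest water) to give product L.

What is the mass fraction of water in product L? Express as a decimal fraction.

0.382

Vapour removed = 0.762×0.321×2090 = 511.22 kg/s; concentrate = 1578.8 kg/s.
water reaching the mixer = 159.67 (from concentrate) + 2600×0.552 = 1594.9 kg/s.
Product flow = 1578.8 + 2600 = 4178.8 kg/s; water fraction = 0.382.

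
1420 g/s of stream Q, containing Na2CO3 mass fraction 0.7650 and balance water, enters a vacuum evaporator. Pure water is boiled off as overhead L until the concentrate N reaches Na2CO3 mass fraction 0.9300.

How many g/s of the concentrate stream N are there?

Na2CO3 is conserved: 1420×0.765 = 1086.3 g/s all reports to the concentrate.
Concentrate = 1086.3/(target fraction) = 1168.1 g/s.

1168 g/s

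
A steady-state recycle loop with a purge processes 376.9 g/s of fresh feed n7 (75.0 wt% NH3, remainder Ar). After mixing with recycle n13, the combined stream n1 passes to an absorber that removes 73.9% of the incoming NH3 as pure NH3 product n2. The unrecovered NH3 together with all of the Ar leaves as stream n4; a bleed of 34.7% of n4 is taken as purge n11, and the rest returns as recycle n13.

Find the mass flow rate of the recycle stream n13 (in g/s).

235.4 g/s

Ar enters only via n7 and leaves only via the purge: 376.9×0.250 = 0.347×(Ar in n4), and the absorber passes all Ar, so Ar in n1 = Ar in n4 = 271.54 g/s.
NH3 in n1: m_A = 376.9×0.750 + (1−0.347)·(1−0.739)·m_A, so m_A = 282.67/0.8296 = 340.75 g/s.
n4 = (1−0.739)×340.75 + 271.54 = 360.48 g/s.
Recycle n13 = (1−0.347)×360.48 = 235.39 g/s.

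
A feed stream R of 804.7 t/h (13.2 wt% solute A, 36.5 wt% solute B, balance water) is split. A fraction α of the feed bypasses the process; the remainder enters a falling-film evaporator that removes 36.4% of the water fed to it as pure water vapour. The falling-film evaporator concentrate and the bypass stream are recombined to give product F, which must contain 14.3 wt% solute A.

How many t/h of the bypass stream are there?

466.6 t/h

All 804.7×0.132 = 106.22 t/h of solute A reaches F, so F = 106.22/0.143 = 742.8 t/h and vapour = 61.9 t/h.
The evaporator receives (1−α)·804.7 of feed at 0.503 water and removes 0.364 of that water:
0.364×0.503×(1−α)×804.7 = 61.9
(1−α) = 61.9/147.33 = 0.4201;  α = 0.5799.
Bypass flow = 0.5799×804.7 = 466.62 t/h.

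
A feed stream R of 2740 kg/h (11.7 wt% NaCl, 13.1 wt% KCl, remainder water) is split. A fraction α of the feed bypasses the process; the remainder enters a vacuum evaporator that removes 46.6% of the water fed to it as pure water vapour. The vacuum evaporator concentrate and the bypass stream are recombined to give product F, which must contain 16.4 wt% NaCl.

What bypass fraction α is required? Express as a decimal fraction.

All 2740×0.117 = 320.58 kg/h of NaCl reaches F, so F = 320.58/0.164 = 1954.8 kg/h and vapour = 785.24 kg/h.
The evaporator receives (1−α)·2740 of feed at 0.752 water and removes 0.466 of that water:
0.466×0.752×(1−α)×2740 = 785.24
(1−α) = 785.24/960.18 = 0.8178;  α = 0.1822.

0.182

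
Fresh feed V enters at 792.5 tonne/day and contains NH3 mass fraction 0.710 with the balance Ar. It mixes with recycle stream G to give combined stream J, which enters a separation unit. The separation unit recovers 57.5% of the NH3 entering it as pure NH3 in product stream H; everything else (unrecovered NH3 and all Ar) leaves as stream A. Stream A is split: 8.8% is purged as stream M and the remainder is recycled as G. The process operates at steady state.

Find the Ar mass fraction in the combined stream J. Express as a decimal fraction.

0.740

Ar enters only via V and leaves only via the purge: 792.5×0.290 = 0.088×(Ar in A), and the separation unit passes all Ar, so Ar in J = Ar in A = 2611.6 tonne/day.
NH3 in J: m_A = 792.5×0.710 + (1−0.088)·(1−0.575)·m_A, so m_A = 562.67/0.6124 = 918.8 tonne/day.
J = 918.8 + 2611.6 = 3530.5 tonne/day.
Ar fraction in J = 2611.6/3530.5 = 0.740.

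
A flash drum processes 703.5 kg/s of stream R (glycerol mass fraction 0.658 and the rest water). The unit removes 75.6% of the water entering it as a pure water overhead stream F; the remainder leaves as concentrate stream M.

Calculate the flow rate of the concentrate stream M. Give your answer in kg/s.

521.6 kg/s

water entering = 703.5×0.342 = 240.6 kg/s; overhead removed = 0.756×240.6 = 181.89 kg/s.
Concentrate = 703.5 − 181.89 = 521.61 kg/s.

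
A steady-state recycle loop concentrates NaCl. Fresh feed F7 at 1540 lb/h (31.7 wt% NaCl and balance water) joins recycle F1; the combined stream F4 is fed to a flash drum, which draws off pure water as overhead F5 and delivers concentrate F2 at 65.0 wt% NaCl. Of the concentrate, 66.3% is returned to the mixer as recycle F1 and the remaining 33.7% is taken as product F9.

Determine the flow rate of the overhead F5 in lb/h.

Overall NaCl balance (none leaves overhead): NaCl in fresh feed = NaCl in product, i.e. 1540×0.317 = (1−0.663)·F2·0.650.
F2 = 488.18/(0.650×0.337) = 2228.6 lb/h.
Recycle F1 = 0.663×2228.6 = 1477.6 lb/h.
Combined feed F4 = 1540 + 1477.6 = 3017.6 lb/h.
Overhead F5 = F4 − F2 = 3017.6 − 2228.6 = 788.95 lb/h.

789 lb/h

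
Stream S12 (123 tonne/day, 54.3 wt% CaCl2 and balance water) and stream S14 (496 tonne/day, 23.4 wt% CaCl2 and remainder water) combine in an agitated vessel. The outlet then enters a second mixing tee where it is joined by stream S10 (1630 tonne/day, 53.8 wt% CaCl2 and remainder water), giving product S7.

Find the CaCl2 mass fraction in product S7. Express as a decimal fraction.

Overall, product flow = 2249 tonne/day.
CaCl2 in = 123×0.543 + 496×0.234 + 1630×0.538 = 1059.8 tonne/day.
CaCl2 fraction in S7 = 0.4712.

0.4712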